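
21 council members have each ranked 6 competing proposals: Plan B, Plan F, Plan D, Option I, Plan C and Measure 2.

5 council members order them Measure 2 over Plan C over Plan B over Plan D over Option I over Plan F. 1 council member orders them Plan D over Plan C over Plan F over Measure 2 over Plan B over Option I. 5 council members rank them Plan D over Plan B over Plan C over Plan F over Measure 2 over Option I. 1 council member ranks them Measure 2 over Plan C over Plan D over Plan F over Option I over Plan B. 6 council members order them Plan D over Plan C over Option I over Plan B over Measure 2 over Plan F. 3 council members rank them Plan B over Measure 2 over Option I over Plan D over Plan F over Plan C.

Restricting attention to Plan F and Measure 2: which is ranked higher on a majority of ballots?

Measure 2

Ballots ranking Plan F above Measure 2: 1 + 5 = 6.
Ballots ranking Measure 2 above Plan F: 21 − 6 = 15.
Measure 2 wins the head-to-head 15–6.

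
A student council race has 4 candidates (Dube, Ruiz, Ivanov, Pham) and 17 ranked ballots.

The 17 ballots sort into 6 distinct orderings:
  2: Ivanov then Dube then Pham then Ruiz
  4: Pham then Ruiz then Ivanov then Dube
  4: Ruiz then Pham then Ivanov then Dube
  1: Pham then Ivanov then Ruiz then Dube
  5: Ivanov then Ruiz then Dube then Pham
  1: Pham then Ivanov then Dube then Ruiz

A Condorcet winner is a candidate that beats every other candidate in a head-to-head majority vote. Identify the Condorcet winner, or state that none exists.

Head-to-head results (17 voters):
Dube vs Ruiz: Dube is ranked higher on 2+1 = 3 ballots, Ruiz on 14. Ruiz wins 14–3.
Dube vs Ivanov: 0 to 17, Ivanov.
Dube vs Pham: Dube is ranked higher on 2+5 = 7 ballots, Pham on 10. Pham wins 10–7.
Ruiz vs Ivanov: Ruiz preferred on 4+4 = 8 ballots; Ivanov wins 9–8.
Ruiz–Pham: Ruiz 9–8.
Ivanov vs Pham: Ivanov preferred on 2+5 = 7 ballots; Pham wins 10–7.
Each candidate drops at least one matchup (Dube loses to Ruiz; Ruiz loses to Ivanov; Ivanov loses to Pham; Pham loses to Ruiz); the cycle Ruiz → Pham → Ivanov → Ruiz rules out a Condorcet winner.

none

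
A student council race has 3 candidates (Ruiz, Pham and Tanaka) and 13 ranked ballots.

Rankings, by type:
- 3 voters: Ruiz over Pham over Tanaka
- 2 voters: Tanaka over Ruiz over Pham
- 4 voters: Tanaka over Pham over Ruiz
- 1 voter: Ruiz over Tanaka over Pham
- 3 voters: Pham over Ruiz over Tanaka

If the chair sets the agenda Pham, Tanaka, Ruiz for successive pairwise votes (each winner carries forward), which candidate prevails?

Round 1: Pham vs Tanaka — 6–7, Tanaka advances.
Round 2: Tanaka vs Ruiz — 6–7, Ruiz advances.
Ruiz survives the agenda.

Ruiz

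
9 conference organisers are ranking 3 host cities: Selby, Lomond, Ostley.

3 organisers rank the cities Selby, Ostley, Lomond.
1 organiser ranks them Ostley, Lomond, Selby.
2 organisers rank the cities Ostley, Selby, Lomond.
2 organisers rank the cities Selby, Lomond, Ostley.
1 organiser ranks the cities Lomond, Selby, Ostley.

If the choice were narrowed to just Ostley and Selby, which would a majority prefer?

Selby

Ballots ranking Ostley above Selby: 1 + 2 = 3.
Ballots ranking Selby above Ostley: 9 − 3 = 6.
Selby wins the head-to-head 6–3.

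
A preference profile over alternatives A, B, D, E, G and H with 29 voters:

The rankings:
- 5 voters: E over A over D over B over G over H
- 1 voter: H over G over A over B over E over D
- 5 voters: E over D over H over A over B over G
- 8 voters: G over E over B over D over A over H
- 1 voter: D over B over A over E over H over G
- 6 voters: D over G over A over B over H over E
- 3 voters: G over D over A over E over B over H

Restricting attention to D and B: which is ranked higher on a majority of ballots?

Ballots ranking D above B: 5 + 5 + 1 + 6 + 3 = 20.
Ballots ranking B above D: 29 − 20 = 9.
D wins the head-to-head 20–9.

D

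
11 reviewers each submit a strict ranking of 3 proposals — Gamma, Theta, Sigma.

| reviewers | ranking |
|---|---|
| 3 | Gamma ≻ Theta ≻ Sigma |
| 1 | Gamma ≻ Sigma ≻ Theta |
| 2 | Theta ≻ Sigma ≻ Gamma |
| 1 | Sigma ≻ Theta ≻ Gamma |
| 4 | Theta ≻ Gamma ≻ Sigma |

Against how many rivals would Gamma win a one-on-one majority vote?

Gamma against each rival (11 reviewers):
Gamma vs Theta: Gamma is ranked higher on 3+1 = 4 ballots, Theta on 7. Theta wins 7–4.
Gamma–Sigma: Gamma 8–3.
Gamma beats Sigma; loses to Theta — 1 pairwise win.

1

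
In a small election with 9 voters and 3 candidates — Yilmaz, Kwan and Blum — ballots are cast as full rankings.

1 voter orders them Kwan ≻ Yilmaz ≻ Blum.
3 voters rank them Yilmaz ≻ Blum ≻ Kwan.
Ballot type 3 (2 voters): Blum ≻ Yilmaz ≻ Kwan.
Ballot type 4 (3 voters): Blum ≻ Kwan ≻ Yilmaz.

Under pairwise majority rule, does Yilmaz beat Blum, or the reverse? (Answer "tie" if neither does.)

Ballots ranking Yilmaz above Blum: 1 + 3 = 4.
Ballots ranking Blum above Yilmaz: 9 − 4 = 5.
Blum wins the head-to-head 5–4.

Blum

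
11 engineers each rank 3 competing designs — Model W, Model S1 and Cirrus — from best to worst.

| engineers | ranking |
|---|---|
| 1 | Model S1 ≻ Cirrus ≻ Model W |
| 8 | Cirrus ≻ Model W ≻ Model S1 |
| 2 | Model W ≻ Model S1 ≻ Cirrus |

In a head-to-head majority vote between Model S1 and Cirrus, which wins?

Cirrus

Ballots ranking Model S1 above Cirrus: 1 + 2 = 3.
Ballots ranking Cirrus above Model S1: 11 − 3 = 8.
Cirrus wins the head-to-head 8–3.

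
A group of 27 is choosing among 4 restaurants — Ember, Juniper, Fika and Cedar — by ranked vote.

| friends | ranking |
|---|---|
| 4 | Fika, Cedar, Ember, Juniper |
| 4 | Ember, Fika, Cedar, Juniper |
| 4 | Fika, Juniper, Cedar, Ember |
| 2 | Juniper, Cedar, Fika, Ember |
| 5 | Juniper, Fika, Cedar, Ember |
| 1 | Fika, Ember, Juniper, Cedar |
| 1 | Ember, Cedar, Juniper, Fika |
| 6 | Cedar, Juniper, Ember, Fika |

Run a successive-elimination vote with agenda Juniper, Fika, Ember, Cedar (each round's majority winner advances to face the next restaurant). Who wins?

Round 1: Juniper vs Fika — 14–13, Juniper advances.
Round 2: Juniper vs Ember — 17–10, Juniper advances.
Round 3: Juniper vs Cedar — 12–15, Cedar advances.
Cedar survives the agenda.

Cedar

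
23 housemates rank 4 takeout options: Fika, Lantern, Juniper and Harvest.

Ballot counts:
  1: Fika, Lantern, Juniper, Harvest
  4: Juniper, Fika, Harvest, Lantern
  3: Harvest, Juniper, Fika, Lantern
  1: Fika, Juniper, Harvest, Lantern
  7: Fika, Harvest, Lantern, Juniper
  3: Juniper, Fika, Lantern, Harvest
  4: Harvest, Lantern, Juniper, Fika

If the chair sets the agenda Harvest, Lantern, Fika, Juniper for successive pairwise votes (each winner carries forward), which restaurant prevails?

Juniper

Round 1: Harvest vs Lantern — 19–4, Harvest advances.
Round 2: Harvest vs Fika — 7–16, Fika advances.
Round 3: Fika vs Juniper — 9–14, Juniper advances.
Juniper survives the agenda.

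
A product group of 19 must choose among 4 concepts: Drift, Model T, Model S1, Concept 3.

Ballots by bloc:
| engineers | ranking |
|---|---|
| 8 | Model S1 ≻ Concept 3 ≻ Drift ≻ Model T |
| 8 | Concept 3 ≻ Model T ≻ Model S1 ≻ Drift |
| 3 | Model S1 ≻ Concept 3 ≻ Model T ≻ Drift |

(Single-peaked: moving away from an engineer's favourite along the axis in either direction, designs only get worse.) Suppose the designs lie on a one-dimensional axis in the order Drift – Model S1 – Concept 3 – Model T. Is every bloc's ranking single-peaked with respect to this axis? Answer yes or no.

yes

Axis positions: Drift=1, Model S1=2, Concept 3=3, Model T=4.
Bloc 1 (peak Model S1 at position 2): ranking walks positions 2-3-1-4, expanding outward from the peak — single-peaked.
Bloc 2 (peak Concept 3 at position 3): ranking walks positions 3-4-2-1, expanding outward from the peak — single-peaked.
Bloc 3 (peak Model S1 at position 2): ranking walks positions 2-3-4-1, expanding outward from the peak — single-peaked.
Every ranking is single-peaked on this axis.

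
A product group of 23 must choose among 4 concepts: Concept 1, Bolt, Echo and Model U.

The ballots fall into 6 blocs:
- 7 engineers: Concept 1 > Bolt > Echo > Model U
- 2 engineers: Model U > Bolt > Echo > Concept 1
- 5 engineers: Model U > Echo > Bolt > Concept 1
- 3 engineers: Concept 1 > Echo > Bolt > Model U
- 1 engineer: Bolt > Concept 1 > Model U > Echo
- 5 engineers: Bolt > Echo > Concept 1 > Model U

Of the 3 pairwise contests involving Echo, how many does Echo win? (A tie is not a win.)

Echo against each rival (23 engineers):
Echo–Concept 1: Echo 12–11.
Echo vs Bolt: Echo preferred on 5+3 = 8 ballots; Bolt wins 15–8.
Echo vs Model U: Echo preferred on 7+3+5 = 15 ballots; Echo wins 15–8.
Echo beats Concept 1, Model U; loses to Bolt — 2 pairwise wins.

2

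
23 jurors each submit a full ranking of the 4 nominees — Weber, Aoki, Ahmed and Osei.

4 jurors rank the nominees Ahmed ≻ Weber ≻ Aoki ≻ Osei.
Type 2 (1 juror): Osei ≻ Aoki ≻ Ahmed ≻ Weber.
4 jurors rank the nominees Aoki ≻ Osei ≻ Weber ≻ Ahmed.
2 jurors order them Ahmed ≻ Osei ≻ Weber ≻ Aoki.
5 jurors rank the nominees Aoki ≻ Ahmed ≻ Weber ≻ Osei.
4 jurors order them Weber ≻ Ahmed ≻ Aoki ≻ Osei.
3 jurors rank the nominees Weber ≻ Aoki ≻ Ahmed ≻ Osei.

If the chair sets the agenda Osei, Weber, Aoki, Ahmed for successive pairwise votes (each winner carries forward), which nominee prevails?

Ahmed

Round 1: Osei vs Weber — 7–16, Weber advances.
Round 2: Weber vs Aoki — 13–10, Weber advances.
Round 3: Weber vs Ahmed — 11–12, Ahmed advances.
The agenda winner is Ahmed.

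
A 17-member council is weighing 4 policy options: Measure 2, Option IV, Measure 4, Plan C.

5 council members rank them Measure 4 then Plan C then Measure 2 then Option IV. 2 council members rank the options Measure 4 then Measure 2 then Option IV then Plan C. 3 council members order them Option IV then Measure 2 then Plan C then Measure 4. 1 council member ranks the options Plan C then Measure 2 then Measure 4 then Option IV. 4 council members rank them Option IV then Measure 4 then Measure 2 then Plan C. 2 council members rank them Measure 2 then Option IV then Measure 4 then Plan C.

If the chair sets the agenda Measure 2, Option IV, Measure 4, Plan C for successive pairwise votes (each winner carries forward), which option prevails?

Round 1: Measure 2 vs Option IV — 10–7, Measure 2 advances.
Round 2: Measure 2 vs Measure 4 — 6–11, Measure 4 advances.
Round 3: Measure 4 vs Plan C — 13–4, Measure 4 advances.
Measure 4 survives the agenda.

Measure 4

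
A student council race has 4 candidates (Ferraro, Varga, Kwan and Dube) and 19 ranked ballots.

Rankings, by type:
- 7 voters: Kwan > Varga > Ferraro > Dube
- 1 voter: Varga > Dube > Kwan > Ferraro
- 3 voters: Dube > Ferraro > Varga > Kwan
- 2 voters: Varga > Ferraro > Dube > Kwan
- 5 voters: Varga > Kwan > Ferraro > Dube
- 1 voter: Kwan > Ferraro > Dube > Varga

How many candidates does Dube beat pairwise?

0

Dube against each rival (19 voters):
Dube vs Ferraro: Ferraro, 15–4.
Dube vs Varga: Varga wins 15–4.
Dube vs Kwan: 6 to 13, Kwan.
Dube beats no one; loses to Ferraro, Varga, Kwan — 0 pairwise wins.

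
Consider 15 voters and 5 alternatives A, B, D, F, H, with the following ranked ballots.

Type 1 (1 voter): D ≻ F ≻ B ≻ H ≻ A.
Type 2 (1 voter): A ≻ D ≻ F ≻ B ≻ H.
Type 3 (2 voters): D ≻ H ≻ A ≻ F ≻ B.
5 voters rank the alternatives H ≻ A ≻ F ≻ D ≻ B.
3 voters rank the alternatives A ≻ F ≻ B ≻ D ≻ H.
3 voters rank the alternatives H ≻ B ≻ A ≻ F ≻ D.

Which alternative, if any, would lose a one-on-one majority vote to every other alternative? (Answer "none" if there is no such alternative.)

B

Pairwise majorities:
A vs B: A, 11–4.
A vs D: 12 to 3, A.
A vs F: A, 14–1.
A vs H: A preferred on 1+3 = 4 ballots; H wins 11–4.
B vs D: B preferred on 3+3 = 6 ballots; D wins 9–6.
B vs F: F, 12–3.
B–H: H 10–5.
D vs F: D preferred on 1+1+2 = 4 ballots; F wins 11–4.
D vs H: 7 to 8, H.
F vs H: H, 10–5.
Only B has no wins; B is the Condorcet loser.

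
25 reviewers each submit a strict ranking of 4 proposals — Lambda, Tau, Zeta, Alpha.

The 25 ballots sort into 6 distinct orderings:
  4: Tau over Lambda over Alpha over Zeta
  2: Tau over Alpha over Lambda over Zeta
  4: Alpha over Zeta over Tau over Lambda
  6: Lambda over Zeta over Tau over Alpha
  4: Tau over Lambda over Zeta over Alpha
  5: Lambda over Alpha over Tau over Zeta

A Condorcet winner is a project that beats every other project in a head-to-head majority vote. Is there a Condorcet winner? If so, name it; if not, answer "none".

Check each pair by majority over 25 ballots:
Lambda vs Tau: 6+5 = 11 for Lambda, 14 for Tau — Tau by 14–11.
Lambda vs Zeta: 21 to 4, Lambda.
Lambda vs Alpha: 4+6+4+5 = 19 for Lambda, 6 for Alpha — Lambda by 19–6.
Tau vs Zeta: Tau is ranked higher on 4+2+4+5 = 15 ballots, Zeta on 10. Tau wins 15–10.
Tau vs Alpha: Tau is ranked higher on 4+2+6+4 = 16 ballots, Alpha on 9. Tau wins 16–9.
Zeta vs Alpha: 10 to 15, Alpha.
Tau defeats every rival head-to-head and is the Condorcet winner.

Tau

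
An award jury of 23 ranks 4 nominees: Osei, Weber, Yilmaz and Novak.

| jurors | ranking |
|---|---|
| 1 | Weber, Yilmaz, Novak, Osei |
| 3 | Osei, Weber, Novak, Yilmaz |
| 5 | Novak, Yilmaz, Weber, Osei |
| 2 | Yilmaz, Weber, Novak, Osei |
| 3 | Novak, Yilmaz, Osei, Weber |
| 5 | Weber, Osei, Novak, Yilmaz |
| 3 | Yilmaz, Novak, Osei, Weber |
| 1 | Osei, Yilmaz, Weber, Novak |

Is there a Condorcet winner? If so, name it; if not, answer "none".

none

Head-to-head results (23 jurors):
Osei vs Weber: Osei is ranked higher on 3+3+3+1 = 10 ballots, Weber on 13. Weber wins 13–10.
Osei vs Yilmaz: 3+5+1 = 9 for Osei, 14 for Yilmaz — Yilmaz by 14–9.
Osei vs Novak: Novak, 14–9.
Weber vs Yilmaz: Weber preferred on 1+3+5 = 9 ballots; Yilmaz wins 14–9.
Weber vs Novak: 1+3+2+5+1 = 12 for Weber, 11 for Novak — Weber by 12–11.
Yilmaz vs Novak: Novak, 16–7.
Every nominee loses at least once (Osei loses to Weber; Weber loses to Yilmaz; Yilmaz loses to Novak; Novak loses to Weber). The majority relation contains the cycle Weber > Novak > Yilmaz > Weber, so there is no Condorcet winner.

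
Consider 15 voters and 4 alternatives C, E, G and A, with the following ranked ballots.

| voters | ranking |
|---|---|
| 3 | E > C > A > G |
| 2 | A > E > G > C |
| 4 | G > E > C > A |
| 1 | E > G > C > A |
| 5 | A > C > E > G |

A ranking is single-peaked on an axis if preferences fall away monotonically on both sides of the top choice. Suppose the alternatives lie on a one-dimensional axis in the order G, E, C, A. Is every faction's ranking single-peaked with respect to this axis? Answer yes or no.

no

Axis positions: G=1, E=2, C=3, A=4.
Faction 1 (peak E at position 2): ranking walks positions 2-3-4-1, expanding outward from the peak — single-peaked.
Faction 2: ranking walks positions 4-2-1-3; E is ranked above C even though C lies between E and the peak A on the axis — preferences dip and rise again. Not single-peaked.
Faction 3 (peak G at position 1): ranking walks positions 1-2-3-4, expanding outward from the peak — single-peaked.
Faction 4 (peak E at position 2): ranking walks positions 2-1-3-4, expanding outward from the peak — single-peaked.
Faction 5 (peak A at position 4): ranking walks positions 4-3-2-1, expanding outward from the peak — single-peaked.
Faction 2 violates single-peakedness, so the profile is not single-peaked on this axis.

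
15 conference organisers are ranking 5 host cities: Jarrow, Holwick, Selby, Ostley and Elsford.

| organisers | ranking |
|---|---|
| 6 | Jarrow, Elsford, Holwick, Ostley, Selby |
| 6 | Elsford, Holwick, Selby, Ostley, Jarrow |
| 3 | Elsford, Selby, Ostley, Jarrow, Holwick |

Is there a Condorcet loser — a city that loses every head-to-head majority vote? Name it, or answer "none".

none

Head-to-head results (15 organisers):
Jarrow vs Holwick: 6+3 = 9 for Jarrow, 6 for Holwick — Jarrow by 9–6.
Jarrow vs Selby: Selby, 9–6.
Jarrow vs Ostley: Ostley wins 9–6.
Jarrow–Elsford: Elsford 9–6.
Holwick vs Selby: Holwick, 12–3.
Holwick–Ostley: Holwick 12–3.
Holwick–Elsford: Elsford 15–0.
Selby vs Ostley: Selby, 9–6.
Selby vs Elsford: Elsford wins 15–0.
Ostley vs Elsford: 0 for Ostley, 15 for Elsford — Elsford by 15–0.
Each city has at least one pairwise win (Jarrow beats Holwick; Holwick beats Selby; Selby beats Jarrow; Ostley beats Jarrow; Elsford beats Jarrow) — no Condorcet loser.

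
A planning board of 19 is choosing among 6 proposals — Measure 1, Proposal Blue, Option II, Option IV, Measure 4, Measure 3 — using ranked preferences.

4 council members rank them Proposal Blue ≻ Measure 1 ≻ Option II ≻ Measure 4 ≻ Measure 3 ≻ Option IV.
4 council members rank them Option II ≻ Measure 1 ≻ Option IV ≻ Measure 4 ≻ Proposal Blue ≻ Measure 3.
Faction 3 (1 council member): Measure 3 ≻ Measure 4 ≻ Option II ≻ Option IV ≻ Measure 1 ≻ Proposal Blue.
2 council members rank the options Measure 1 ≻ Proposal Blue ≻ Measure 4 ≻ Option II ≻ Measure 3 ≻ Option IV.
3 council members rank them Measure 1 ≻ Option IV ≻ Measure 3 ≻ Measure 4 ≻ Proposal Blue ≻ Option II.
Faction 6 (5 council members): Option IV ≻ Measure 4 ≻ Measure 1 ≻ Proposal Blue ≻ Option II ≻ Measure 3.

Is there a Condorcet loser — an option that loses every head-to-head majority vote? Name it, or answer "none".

Measure 3

Head-to-head results (19 council members):
Measure 1–Proposal Blue: Measure 1 15–4.
Measure 1 vs Option II: 4+2+3+5 = 14 for Measure 1, 5 for Option II — Measure 1 by 14–5.
Measure 1 vs Option IV: Measure 1, 13–6.
Measure 1 vs Measure 4: 13 to 6, Measure 1.
Measure 1 vs Measure 3: Measure 1 is ranked higher on 4+4+2+3+5 = 18 ballots, Measure 3 on 1. Measure 1 wins 18–1.
Proposal Blue–Option II: Proposal Blue 14–5.
Proposal Blue vs Option IV: 6 to 13, Option IV.
Proposal Blue–Measure 4: Measure 4 13–6.
Proposal Blue vs Measure 3: 15 to 4, Proposal Blue.
Option II vs Option IV: 4+4+1+2 = 11 for Option II, 8 for Option IV — Option II by 11–8.
Option II vs Measure 4: 4+4 = 8 for Option II, 11 for Measure 4 — Measure 4 by 11–8.
Option II vs Measure 3: Option II, 15–4.
Option IV–Measure 4: Option IV 12–7.
Option IV vs Measure 3: Option IV preferred on 4+3+5 = 12 ballots; Option IV wins 12–7.
Measure 4 vs Measure 3: 4+4+2+5 = 15 for Measure 4, 4 for Measure 3 — Measure 4 by 15–4.
Only Measure 3 has no wins; Measure 3 is the Condorcet loser.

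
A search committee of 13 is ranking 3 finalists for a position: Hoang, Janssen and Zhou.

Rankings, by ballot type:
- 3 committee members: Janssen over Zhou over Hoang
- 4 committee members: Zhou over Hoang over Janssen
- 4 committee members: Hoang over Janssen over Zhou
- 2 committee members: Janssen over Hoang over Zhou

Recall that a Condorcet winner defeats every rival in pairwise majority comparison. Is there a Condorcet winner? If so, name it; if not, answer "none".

none

Check each pair by majority over 13 ballots:
Hoang vs Janssen: 8 to 5, Hoang.
Hoang vs Zhou: Hoang preferred on 4+2 = 6 ballots; Zhou wins 7–6.
Janssen vs Zhou: 3+4+2 = 9 for Janssen, 4 for Zhou — Janssen by 9–4.
Every candidate loses at least once (Hoang loses to Zhou; Janssen loses to Hoang; Zhou loses to Janssen). The majority relation contains the cycle Hoang beats Janssen beats Zhou beats Hoang, so there is no Condorcet winner.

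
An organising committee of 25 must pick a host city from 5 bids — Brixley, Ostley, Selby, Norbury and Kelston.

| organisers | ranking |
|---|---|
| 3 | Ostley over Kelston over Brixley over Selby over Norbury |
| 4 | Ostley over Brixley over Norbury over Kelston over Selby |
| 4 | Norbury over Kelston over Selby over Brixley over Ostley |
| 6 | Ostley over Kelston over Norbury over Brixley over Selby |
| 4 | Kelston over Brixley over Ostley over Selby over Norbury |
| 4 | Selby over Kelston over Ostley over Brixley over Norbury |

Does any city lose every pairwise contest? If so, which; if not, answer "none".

Head-to-head results (25 organisers):
Brixley vs Ostley: 8 to 17, Ostley.
Brixley vs Selby: Brixley preferred on 3+4+6+4 = 17 ballots; Brixley wins 17–8.
Brixley vs Norbury: 15 to 10, Brixley.
Brixley vs Kelston: Brixley is ranked higher on 4 ballots, Kelston on 21. Kelston wins 21–4.
Ostley vs Selby: 3+4+6+4 = 17 for Ostley, 8 for Selby — Ostley by 17–8.
Ostley–Norbury: Ostley 21–4.
Ostley vs Kelston: 3+4+6 = 13 for Ostley, 12 for Kelston — Ostley by 13–12.
Selby vs Norbury: Selby is ranked higher on 3+4+4 = 11 ballots, Norbury on 14. Norbury wins 14–11.
Selby vs Kelston: Kelston, 21–4.
Norbury vs Kelston: 4+4 = 8 for Norbury, 17 for Kelston — Kelston by 17–8.
Selby is beaten in every head-to-head and is the Condorcet loser.

Selby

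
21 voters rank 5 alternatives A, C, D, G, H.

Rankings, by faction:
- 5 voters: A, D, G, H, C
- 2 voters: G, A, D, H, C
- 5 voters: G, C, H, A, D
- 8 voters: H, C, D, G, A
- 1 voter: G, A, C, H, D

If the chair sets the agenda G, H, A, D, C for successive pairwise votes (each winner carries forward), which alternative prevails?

Round 1: G vs H — 13–8, G advances.
Round 2: G vs A — 16–5, G advances.
Round 3: G vs D — 8–13, D advances.
Round 4: D vs C — 7–14, C advances.
The agenda winner is C.

C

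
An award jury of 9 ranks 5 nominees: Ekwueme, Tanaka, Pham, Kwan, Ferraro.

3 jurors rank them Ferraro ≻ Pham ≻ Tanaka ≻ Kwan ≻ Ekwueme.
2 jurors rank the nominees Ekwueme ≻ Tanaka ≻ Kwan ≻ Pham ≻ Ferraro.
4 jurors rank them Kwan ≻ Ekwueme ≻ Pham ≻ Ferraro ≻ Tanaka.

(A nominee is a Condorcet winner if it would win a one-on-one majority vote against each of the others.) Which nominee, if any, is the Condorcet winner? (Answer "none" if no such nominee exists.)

Head-to-head results (9 jurors):
Ekwueme vs Tanaka: 6 to 3, Ekwueme.
Ekwueme vs Pham: Ekwueme is ranked higher on 2+4 = 6 ballots, Pham on 3. Ekwueme wins 6–3.
Ekwueme vs Kwan: Kwan, 7–2.
Ekwueme–Ferraro: Ekwueme 6–3.
Tanaka–Pham: Pham 7–2.
Tanaka vs Kwan: 3+2 = 5 for Tanaka, 4 for Kwan — Tanaka by 5–4.
Tanaka vs Ferraro: Tanaka is ranked higher on 2 ballots, Ferraro on 7. Ferraro wins 7–2.
Pham–Kwan: Kwan 6–3.
Pham vs Ferraro: Pham is ranked higher on 2+4 = 6 ballots, Ferraro on 3. Pham wins 6–3.
Kwan vs Ferraro: Kwan, 6–3.
No nominee is unbeaten: Ekwueme loses to Kwan; Tanaka loses to Ekwueme; Pham loses to Ekwueme; Kwan loses to Tanaka; Ferraro loses to Ekwueme. In particular Ekwueme > Tanaka > Kwan > Ekwueme is a majority cycle — no Condorcet winner exists.

none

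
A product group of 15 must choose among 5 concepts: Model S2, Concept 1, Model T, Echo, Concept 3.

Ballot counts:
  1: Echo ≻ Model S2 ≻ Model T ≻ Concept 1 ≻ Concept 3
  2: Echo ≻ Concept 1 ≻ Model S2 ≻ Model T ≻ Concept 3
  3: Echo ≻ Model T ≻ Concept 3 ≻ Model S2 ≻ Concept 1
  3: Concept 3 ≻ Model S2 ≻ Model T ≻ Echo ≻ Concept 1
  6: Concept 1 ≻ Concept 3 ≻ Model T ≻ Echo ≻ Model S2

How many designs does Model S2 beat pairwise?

Model S2 against each rival (15 engineers):
Model S2 vs Concept 1: Model S2 preferred on 1+3+3 = 7 ballots; Concept 1 wins 8–7.
Model S2–Model T: Model T 9–6.
Model S2 vs Echo: Echo, 12–3.
Model S2–Concept 3: Concept 3 12–3.
Model S2 beats no one; loses to Concept 1, Model T, Echo, Concept 3 — 0 pairwise wins.

0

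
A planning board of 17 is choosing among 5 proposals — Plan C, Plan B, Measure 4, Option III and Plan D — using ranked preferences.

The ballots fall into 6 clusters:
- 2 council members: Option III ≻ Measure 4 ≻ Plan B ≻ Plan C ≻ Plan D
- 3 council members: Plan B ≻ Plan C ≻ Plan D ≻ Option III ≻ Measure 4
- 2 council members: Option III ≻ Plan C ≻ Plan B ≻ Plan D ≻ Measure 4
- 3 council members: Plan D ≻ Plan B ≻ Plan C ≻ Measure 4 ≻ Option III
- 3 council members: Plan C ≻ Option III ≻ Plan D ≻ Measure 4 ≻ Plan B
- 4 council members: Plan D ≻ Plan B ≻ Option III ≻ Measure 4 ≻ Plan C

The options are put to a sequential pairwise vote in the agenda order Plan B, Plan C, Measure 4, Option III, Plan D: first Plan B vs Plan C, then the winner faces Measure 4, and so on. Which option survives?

Round 1: Plan B vs Plan C — 12–5, Plan B advances.
Round 2: Plan B vs Measure 4 — 12–5, Plan B advances.
Round 3: Plan B vs Option III — 10–7, Plan B advances.
Round 4: Plan B vs Plan D — 7–10, Plan D advances.
The agenda winner is Plan D.

Plan D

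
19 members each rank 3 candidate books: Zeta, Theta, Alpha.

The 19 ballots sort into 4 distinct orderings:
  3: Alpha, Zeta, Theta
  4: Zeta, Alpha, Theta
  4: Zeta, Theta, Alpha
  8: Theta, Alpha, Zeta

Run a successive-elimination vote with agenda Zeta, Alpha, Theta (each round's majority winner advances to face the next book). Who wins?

Round 1: Zeta vs Alpha — 8–11, Alpha advances.
Round 2: Alpha vs Theta — 7–12, Theta advances.
The agenda winner is Theta.

Theta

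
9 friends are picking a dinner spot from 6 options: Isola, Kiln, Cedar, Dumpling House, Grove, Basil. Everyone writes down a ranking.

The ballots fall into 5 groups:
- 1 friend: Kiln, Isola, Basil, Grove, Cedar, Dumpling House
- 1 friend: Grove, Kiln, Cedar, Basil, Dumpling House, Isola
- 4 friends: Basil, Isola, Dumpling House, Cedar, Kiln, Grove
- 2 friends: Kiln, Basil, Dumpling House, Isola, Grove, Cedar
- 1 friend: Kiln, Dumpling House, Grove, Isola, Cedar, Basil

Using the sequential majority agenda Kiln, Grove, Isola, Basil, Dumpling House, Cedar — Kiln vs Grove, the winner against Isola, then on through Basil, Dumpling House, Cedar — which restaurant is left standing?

Round 1: Kiln vs Grove — 8–1, Kiln advances.
Round 2: Kiln vs Isola — 5–4, Kiln advances.
Round 3: Kiln vs Basil — 5–4, Kiln advances.
Round 4: Kiln vs Dumpling House — 5–4, Kiln advances.
Round 5: Kiln vs Cedar — 5–4, Kiln advances.
Kiln survives the agenda.

Kiln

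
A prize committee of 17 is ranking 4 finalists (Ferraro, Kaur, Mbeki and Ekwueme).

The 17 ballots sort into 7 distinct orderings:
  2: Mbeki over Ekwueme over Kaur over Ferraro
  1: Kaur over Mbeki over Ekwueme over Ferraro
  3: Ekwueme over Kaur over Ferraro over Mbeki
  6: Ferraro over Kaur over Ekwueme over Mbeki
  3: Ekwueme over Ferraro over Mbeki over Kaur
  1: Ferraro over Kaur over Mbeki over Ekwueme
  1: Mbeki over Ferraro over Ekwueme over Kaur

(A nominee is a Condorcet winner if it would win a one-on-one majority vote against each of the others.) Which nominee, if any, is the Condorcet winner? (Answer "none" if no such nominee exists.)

Ekwueme

Pairwise majorities:
Ferraro vs Kaur: Ferraro, 11–6.
Ferraro–Mbeki: Ferraro 13–4.
Ferraro–Ekwueme: Ekwueme 9–8.
Kaur vs Mbeki: Kaur wins 11–6.
Kaur vs Ekwueme: Ekwueme, 9–8.
Mbeki vs Ekwueme: Ekwueme wins 12–5.
Ekwueme defeats every rival head-to-head and is the Condorcet winner.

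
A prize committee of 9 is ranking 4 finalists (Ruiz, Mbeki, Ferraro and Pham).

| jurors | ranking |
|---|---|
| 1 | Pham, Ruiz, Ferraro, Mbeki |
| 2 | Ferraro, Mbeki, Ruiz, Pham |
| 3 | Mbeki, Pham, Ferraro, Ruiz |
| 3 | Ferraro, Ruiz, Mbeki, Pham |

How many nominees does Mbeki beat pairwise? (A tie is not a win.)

2

Mbeki against each rival (9 jurors):
Mbeki vs Ruiz: Mbeki wins 5–4.
Mbeki vs Ferraro: Mbeki is ranked higher on 3 ballots, Ferraro on 6. Ferraro wins 6–3.
Mbeki vs Pham: Mbeki wins 8–1.
Mbeki beats Ruiz, Pham; loses to Ferraro — 2 pairwise wins.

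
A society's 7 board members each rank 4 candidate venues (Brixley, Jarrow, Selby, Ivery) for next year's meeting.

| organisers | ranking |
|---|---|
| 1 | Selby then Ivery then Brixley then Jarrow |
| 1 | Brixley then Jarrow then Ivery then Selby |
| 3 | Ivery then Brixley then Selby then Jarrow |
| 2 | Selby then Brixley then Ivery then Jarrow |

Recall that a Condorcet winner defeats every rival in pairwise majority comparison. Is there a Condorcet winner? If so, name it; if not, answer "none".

Ivery

Check each pair by majority over 7 ballots:
Brixley–Jarrow: Brixley 7–0.
Brixley vs Selby: Brixley, 4–3.
Brixley–Ivery: Ivery 4–3.
Jarrow–Selby: Selby 6–1.
Jarrow vs Ivery: Ivery, 6–1.
Selby vs Ivery: Ivery, 4–3.
Ivery defeats every rival head-to-head and is the Condorcet winner.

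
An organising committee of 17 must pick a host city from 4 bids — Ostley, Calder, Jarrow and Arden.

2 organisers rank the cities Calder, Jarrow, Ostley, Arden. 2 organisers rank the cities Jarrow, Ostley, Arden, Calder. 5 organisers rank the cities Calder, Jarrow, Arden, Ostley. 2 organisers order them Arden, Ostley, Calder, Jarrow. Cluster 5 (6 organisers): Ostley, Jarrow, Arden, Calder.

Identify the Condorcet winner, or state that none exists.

none

Pairwise majorities:
Ostley vs Calder: Ostley, 10–7.
Ostley vs Jarrow: Ostley is ranked higher on 2+6 = 8 ballots, Jarrow on 9. Jarrow wins 9–8.
Ostley vs Arden: Ostley wins 10–7.
Calder vs Jarrow: Calder wins 9–8.
Calder vs Arden: Arden wins 10–7.
Jarrow vs Arden: Jarrow is ranked higher on 2+2+5+6 = 15 ballots, Arden on 2. Jarrow wins 15–2.
No city is unbeaten: Ostley loses to Jarrow; Calder loses to Ostley; Jarrow loses to Calder; Arden loses to Ostley. In particular Ostley → Calder → Jarrow → Ostley is a majority cycle — no Condorcet winner exists.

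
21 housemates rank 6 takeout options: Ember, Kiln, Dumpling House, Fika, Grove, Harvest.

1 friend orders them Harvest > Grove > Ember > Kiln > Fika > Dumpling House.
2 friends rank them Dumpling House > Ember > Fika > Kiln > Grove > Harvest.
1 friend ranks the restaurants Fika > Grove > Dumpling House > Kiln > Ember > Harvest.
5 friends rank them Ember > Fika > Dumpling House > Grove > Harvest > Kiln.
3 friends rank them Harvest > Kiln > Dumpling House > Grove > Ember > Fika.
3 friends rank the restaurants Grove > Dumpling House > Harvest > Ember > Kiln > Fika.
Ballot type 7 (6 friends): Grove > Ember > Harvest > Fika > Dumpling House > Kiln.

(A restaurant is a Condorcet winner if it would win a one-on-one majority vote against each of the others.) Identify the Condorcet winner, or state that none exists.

Grove

Pairwise majorities:
Ember vs Kiln: 17 to 4, Ember.
Ember vs Dumpling House: 12 to 9, Ember.
Ember vs Fika: 1+2+5+3+3+6 = 20 for Ember, 1 for Fika — Ember by 20–1.
Ember vs Grove: Grove wins 14–7.
Ember vs Harvest: Ember, 14–7.
Kiln–Dumpling House: Dumpling House 17–4.
Kiln–Fika: Fika 14–7.
Kiln vs Grove: Kiln is ranked higher on 2+3 = 5 ballots, Grove on 16. Grove wins 16–5.
Kiln–Harvest: Harvest 18–3.
Dumpling House vs Fika: 2+3+3 = 8 for Dumpling House, 13 for Fika — Fika by 13–8.
Dumpling House vs Grove: Dumpling House preferred on 2+5+3 = 10 ballots; Grove wins 11–10.
Dumpling House vs Harvest: 11 to 10, Dumpling House.
Fika vs Grove: 8 to 13, Grove.
Fika vs Harvest: Fika is ranked higher on 2+1+5 = 8 ballots, Harvest on 13. Harvest wins 13–8.
Grove vs Harvest: Grove wins 17–4.
Only Grove has no losses; Grove is the Condorcet winner.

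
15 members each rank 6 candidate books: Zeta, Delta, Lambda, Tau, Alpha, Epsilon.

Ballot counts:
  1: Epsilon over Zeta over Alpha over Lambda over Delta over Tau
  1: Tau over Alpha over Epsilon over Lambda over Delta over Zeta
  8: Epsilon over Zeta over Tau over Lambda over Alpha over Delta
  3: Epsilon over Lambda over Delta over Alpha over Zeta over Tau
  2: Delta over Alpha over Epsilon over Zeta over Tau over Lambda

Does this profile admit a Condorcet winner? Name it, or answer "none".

Check each pair by majority over 15 ballots:
Zeta–Delta: Zeta 9–6.
Zeta vs Lambda: Zeta wins 11–4.
Zeta vs Tau: Zeta wins 14–1.
Zeta vs Alpha: Zeta, 9–6.
Zeta vs Epsilon: Epsilon, 15–0.
Delta vs Lambda: Lambda wins 13–2.
Delta vs Tau: Tau wins 9–6.
Delta–Alpha: Alpha 10–5.
Delta vs Epsilon: Epsilon, 13–2.
Lambda vs Tau: Tau wins 11–4.
Lambda vs Alpha: Lambda, 11–4.
Lambda vs Epsilon: Epsilon, 15–0.
Tau vs Alpha: Tau wins 9–6.
Tau vs Epsilon: Epsilon, 14–1.
Alpha vs Epsilon: Epsilon wins 12–3.
Epsilon defeats every rival head-to-head and is the Condorcet winner.

Epsilon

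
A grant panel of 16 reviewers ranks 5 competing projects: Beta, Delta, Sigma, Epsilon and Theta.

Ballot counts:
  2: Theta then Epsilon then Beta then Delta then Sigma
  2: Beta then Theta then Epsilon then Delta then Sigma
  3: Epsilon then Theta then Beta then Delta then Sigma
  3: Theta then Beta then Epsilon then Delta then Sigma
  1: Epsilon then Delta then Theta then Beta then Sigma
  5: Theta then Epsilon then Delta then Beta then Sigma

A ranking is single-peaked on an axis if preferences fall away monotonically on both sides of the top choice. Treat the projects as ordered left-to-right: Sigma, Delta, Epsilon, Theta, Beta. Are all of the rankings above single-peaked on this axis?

yes

Axis positions: Sigma=1, Delta=2, Epsilon=3, Theta=4, Beta=5.
Faction 1 (peak Theta at position 4): ranking walks positions 4-3-5-2-1, expanding outward from the peak — single-peaked.
Faction 2 (peak Beta at position 5): ranking walks positions 5-4-3-2-1, expanding outward from the peak — single-peaked.
Faction 3 (peak Epsilon at position 3): ranking walks positions 3-4-5-2-1, expanding outward from the peak — single-peaked.
Faction 4 (peak Theta at position 4): ranking walks positions 4-5-3-2-1, expanding outward from the peak — single-peaked.
Faction 5 (peak Epsilon at position 3): ranking walks positions 3-2-4-5-1, expanding outward from the peak — single-peaked.
Faction 6 (peak Theta at position 4): ranking walks positions 4-3-2-5-1, expanding outward from the peak — single-peaked.
Every ranking is single-peaked on this axis.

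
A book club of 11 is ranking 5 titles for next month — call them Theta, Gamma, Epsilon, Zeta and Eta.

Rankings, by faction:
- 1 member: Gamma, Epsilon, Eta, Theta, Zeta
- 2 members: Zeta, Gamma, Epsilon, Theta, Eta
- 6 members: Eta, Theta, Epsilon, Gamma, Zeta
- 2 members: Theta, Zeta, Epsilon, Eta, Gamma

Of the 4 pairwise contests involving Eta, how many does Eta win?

4

Eta against each rival (11 members):
Eta vs Theta: Eta, 7–4.
Eta vs Gamma: Eta, 8–3.
Eta vs Epsilon: 6 to 5, Eta.
Eta vs Zeta: 7 to 4, Eta.
Eta beats Theta, Gamma, Epsilon, Zeta — 4 pairwise wins.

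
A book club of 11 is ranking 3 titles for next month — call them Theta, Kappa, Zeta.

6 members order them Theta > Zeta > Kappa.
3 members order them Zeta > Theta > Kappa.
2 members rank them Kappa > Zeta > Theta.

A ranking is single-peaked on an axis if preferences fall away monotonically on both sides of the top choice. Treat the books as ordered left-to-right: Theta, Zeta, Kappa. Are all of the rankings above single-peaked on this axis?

Axis positions: Theta=1, Zeta=2, Kappa=3.
Group 1 (peak Theta at position 1): ranking walks positions 1-2-3, expanding outward from the peak — single-peaked.
Group 2 (peak Zeta at position 2): ranking walks positions 2-1-3, expanding outward from the peak — single-peaked.
Group 3 (peak Kappa at position 3): ranking walks positions 3-2-1, expanding outward from the peak — single-peaked.
Every ranking is single-peaked on this axis.

yes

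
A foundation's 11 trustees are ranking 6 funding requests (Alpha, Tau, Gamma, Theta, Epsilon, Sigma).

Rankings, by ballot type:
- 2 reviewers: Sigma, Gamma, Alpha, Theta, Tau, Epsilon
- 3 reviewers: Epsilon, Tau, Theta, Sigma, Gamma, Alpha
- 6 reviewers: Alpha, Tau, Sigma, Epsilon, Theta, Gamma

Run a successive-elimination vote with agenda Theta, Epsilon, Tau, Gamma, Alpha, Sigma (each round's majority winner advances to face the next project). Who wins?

Round 1: Theta vs Epsilon — 2–9, Epsilon advances.
Round 2: Epsilon vs Tau — 3–8, Tau advances.
Round 3: Tau vs Gamma — 9–2, Tau advances.
Round 4: Tau vs Alpha — 3–8, Alpha advances.
Round 5: Alpha vs Sigma — 6–5, Alpha advances.
The agenda winner is Alpha.

Alpha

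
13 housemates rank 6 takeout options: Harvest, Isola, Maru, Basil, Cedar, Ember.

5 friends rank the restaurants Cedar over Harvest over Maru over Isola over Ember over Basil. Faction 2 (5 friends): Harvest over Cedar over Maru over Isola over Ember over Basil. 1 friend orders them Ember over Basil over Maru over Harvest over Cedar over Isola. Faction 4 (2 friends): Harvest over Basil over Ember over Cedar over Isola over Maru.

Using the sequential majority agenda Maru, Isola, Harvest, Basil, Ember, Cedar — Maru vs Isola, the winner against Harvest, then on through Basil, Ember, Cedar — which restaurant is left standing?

Round 1: Maru vs Isola — 11–2, Maru advances.
Round 2: Maru vs Harvest — 1–12, Harvest advances.
Round 3: Harvest vs Basil — 12–1, Harvest advances.
Round 4: Harvest vs Ember — 12–1, Harvest advances.
Round 5: Harvest vs Cedar — 8–5, Harvest advances.
Harvest survives the agenda.

Harvest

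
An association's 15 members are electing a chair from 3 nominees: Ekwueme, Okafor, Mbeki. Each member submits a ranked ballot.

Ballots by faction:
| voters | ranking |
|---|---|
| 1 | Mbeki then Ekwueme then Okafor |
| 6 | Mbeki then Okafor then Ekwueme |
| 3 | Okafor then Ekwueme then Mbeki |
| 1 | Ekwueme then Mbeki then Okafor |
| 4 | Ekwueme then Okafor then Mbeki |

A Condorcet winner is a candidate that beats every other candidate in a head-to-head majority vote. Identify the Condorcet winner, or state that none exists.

none

Pairwise majorities:
Ekwueme vs Okafor: Ekwueme preferred on 1+1+4 = 6 ballots; Okafor wins 9–6.
Ekwueme vs Mbeki: Ekwueme preferred on 3+1+4 = 8 ballots; Ekwueme wins 8–7.
Okafor vs Mbeki: Okafor is ranked higher on 3+4 = 7 ballots, Mbeki on 8. Mbeki wins 8–7.
Every candidate loses at least once (Ekwueme loses to Okafor; Okafor loses to Mbeki; Mbeki loses to Ekwueme). The majority relation contains the cycle Ekwueme > Mbeki > Okafor > Ekwueme, so there is no Condorcet winner.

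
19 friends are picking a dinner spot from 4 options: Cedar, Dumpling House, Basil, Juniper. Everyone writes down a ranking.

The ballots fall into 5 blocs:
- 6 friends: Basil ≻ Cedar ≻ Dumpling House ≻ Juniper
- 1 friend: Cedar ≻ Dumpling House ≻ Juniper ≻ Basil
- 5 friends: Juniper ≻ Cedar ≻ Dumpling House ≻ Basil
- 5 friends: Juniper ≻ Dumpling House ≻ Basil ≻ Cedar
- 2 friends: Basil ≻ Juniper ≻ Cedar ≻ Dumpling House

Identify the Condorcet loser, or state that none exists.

Pairwise majorities:
Cedar vs Dumpling House: Cedar, 14–5.
Cedar vs Basil: 6 to 13, Basil.
Cedar vs Juniper: 7 to 12, Juniper.
Dumpling House vs Basil: Dumpling House is ranked higher on 1+5+5 = 11 ballots, Basil on 8. Dumpling House wins 11–8.
Dumpling House vs Juniper: 6+1 = 7 for Dumpling House, 12 for Juniper — Juniper by 12–7.
Basil–Juniper: Juniper 11–8.
No restaurant is winless: Cedar beats Dumpling House; Dumpling House beats Basil; Basil beats Cedar; Juniper beats Cedar. There is no Condorcet loser.

none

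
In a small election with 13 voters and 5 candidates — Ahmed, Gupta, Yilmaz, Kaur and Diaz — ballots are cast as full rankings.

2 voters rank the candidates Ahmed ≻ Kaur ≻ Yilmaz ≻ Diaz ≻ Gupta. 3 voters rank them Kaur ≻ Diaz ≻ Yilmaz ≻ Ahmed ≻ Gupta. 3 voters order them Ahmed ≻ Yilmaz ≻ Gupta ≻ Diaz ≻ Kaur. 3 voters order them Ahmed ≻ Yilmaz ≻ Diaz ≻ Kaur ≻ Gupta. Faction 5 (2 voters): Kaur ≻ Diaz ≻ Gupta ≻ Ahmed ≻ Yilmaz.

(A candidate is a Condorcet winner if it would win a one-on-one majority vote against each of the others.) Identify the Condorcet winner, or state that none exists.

Head-to-head results (13 voters):
Ahmed vs Gupta: Ahmed preferred on 2+3+3+3 = 11 ballots; Ahmed wins 11–2.
Ahmed vs Yilmaz: 10 to 3, Ahmed.
Ahmed vs Kaur: 2+3+3 = 8 for Ahmed, 5 for Kaur — Ahmed by 8–5.
Ahmed vs Diaz: 2+3+3 = 8 for Ahmed, 5 for Diaz — Ahmed by 8–5.
Gupta vs Yilmaz: 2 to 11, Yilmaz.
Gupta vs Kaur: Gupta is ranked higher on 3 ballots, Kaur on 10. Kaur wins 10–3.
Gupta vs Diaz: Gupta preferred on 3 ballots; Diaz wins 10–3.
Yilmaz vs Kaur: Yilmaz preferred on 3+3 = 6 ballots; Kaur wins 7–6.
Yilmaz vs Diaz: Yilmaz preferred on 2+3+3 = 8 ballots; Yilmaz wins 8–5.
Kaur vs Diaz: 7 to 6, Kaur.
Ahmed wins every pairwise contest, so Ahmed is the Condorcet winner.

Ahmed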